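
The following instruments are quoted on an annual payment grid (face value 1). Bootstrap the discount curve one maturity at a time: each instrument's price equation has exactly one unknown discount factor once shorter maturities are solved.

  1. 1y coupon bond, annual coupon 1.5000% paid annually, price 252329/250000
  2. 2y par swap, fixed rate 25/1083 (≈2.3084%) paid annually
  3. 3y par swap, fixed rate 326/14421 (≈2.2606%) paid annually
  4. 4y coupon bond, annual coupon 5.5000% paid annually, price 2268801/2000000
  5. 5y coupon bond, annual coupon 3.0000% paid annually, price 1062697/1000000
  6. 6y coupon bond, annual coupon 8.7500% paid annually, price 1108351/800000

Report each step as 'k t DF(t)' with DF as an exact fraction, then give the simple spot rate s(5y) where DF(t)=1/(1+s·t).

step 1 [1y] bond c/1=3/200: DF=(252329/250000 − 3/200·(0))/(1+3/200) = 1243/1250 ≈ 0.994400
step 2 [2y] swap r/1=25/1083: DF=(1 − 25/1083·(0.994400))/(1+25/1083) = 191/200 ≈ 0.955000
step 3 [3y] swap r/1=326/14421: DF=(1 − 326/14421·(0.994400+0.955000))/(1+326/14421) = 2337/2500 ≈ 0.934800
step 4 [4y] bond c/1=11/200: DF=(2268801/2000000 − 11/200·(0.994400+0.955000+0.934800))/(1+11/200) = 9249/10000 ≈ 0.924900
step 5 [5y] bond c/1=3/100: DF=(1062697/1000000 − 3/100·(0.994400+0.955000+0.934800+0.924900))/(1+3/100) = 1151/1250 ≈ 0.920800
step 6 [6y] bond c/1=7/80: DF=(1108351/800000 − 7/80·(0.994400+0.955000+0.934800+0.924900+0.920800))/(1+7/80) = 4467/5000 ≈ 0.893400

1 1 1243/1250
2 2 191/200
3 3 2337/2500
4 4 9249/10000
5 5 1151/1250
6 6 4467/5000
s(5y) = (1/(1151/1250) − 1)/(5) = 99/5755 ≈ 1.7202%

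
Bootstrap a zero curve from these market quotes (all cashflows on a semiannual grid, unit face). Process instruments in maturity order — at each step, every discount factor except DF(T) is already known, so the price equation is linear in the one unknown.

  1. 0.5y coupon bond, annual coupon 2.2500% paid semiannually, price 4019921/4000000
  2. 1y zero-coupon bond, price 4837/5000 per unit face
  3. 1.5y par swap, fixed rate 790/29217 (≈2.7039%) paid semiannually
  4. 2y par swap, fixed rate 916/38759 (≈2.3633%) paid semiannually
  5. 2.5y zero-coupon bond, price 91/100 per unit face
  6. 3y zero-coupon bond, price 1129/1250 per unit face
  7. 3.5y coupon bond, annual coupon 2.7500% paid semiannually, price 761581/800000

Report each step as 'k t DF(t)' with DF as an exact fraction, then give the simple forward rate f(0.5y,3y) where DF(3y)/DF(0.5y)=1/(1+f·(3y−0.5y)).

1 1/2 4969/5000
2 1 4837/5000
3 3/2 1921/2000
4 2 4771/5000
5 5/2 91/100
6 3 1129/1250
7 7/2 8619/10000
f(0.5y,3y) = ((4969/5000)/(1129/1250) − 1)/(5/2) = 453/11290 ≈ 4.0124%

step 1 [0.5y] bond c/2=9/800: DF=(4019921/4000000 − 9/800·(0))/(1+9/800) = 4969/5000 ≈ 0.993800
step 2 [1y] zero: DF = P = 4837/5000 ≈ 0.967400
step 3 [1.5y] swap r/2=395/29217: DF=(1 − 395/29217·(0.993800+0.967400))/(1+395/29217) = 1921/2000 ≈ 0.960500
step 4 [2y] swap r/2=458/38759: DF=(1 − 458/38759·(0.993800+0.967400+0.960500))/(1+458/38759) = 4771/5000 ≈ 0.954200
step 5 [2.5y] zero: DF = P = 91/100 ≈ 0.910000
step 6 [3y] zero: DF = P = 1129/1250 ≈ 0.903200
step 7 [3.5y] bond c/2=11/800: DF=(761581/800000 − 11/800·(0.993800+0.967400+0.960500+0.954200+0.910000+0.903200))/(1+11/800) = 8619/10000 ≈ 0.861900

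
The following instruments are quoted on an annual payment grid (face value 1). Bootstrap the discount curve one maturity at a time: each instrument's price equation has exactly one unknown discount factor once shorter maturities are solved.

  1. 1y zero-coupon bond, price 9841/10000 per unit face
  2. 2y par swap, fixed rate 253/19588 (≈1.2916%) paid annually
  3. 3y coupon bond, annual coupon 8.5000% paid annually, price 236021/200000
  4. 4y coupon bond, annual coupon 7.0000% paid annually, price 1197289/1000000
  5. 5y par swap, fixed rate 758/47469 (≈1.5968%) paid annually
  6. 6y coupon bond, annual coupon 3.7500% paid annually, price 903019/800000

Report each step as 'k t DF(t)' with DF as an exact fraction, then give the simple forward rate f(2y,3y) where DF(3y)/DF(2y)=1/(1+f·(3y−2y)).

1 1 9841/10000
2 2 9747/10000
3 3 4671/5000
4 4 9297/10000
5 5 4621/5000
6 6 2291/2500
f(2y,3y) = ((9747/10000)/(4671/5000) − 1)/(1) = 15/346 ≈ 4.3353%

step 1 [1y] zero: DF = P = 9841/10000 ≈ 0.984100
step 2 [2y] swap r/1=253/19588: DF=(1 − 253/19588·(0.984100))/(1+253/19588) = 9747/10000 ≈ 0.974700
step 3 [3y] bond c/1=17/200: DF=(236021/200000 − 17/200·(0.984100+0.974700))/(1+17/200) = 4671/5000 ≈ 0.934200
step 4 [4y] bond c/1=7/100: DF=(1197289/1000000 − 7/100·(0.984100+0.974700+0.934200))/(1+7/100) = 9297/10000 ≈ 0.929700
step 5 [5y] swap r/1=758/47469: DF=(1 − 758/47469·(0.984100+0.974700+0.934200+0.929700))/(1+758/47469) = 4621/5000 ≈ 0.924200
step 6 [6y] bond c/1=3/80: DF=(903019/800000 − 3/80·(0.984100+0.974700+0.934200+0.929700+0.924200))/(1+3/80) = 2291/2500 ≈ 0.916400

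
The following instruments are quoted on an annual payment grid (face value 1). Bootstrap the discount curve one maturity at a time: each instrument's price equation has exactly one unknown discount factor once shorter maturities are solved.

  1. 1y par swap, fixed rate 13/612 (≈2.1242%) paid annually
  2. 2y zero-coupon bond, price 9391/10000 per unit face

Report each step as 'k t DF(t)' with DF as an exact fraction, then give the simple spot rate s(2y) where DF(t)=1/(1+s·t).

step 1 [1y] swap r/1=13/612: DF=(1 − 13/612·(0))/(1+13/612) = 612/625 ≈ 0.979200
step 2 [2y] zero: DF = P = 9391/10000 ≈ 0.939100

1 1 612/625
2 2 9391/10000
s(2y) = (1/(9391/10000) − 1)/(2) = 609/18782 ≈ 3.2425%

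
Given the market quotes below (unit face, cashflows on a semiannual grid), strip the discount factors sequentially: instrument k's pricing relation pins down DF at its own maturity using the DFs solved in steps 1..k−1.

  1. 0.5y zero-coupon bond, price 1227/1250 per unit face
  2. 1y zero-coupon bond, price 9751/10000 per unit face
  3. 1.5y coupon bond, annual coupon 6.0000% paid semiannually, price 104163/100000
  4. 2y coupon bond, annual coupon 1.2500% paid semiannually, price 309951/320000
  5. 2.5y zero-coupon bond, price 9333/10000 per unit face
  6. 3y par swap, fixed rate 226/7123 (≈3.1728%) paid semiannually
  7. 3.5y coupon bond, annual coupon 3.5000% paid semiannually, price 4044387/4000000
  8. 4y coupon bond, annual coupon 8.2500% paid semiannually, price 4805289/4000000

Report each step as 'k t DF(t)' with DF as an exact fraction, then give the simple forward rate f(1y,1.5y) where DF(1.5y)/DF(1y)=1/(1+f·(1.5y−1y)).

1 1/2 1227/1250
2 1 9751/10000
3 3/2 9543/10000
4 2 1889/2000
5 5/2 9333/10000
6 3 1137/1250
7 7/2 8957/10000
8 4 357/400
f(1y,1.5y) = ((9751/10000)/(9543/10000) − 1)/(1/2) = 416/9543 ≈ 4.3592%

step 1 [0.5y] zero: DF = P = 1227/1250 ≈ 0.981600
step 2 [1y] zero: DF = P = 9751/10000 ≈ 0.975100
step 3 [1.5y] bond c/2=3/100: DF=(104163/100000 − 3/100·(0.981600+0.975100))/(1+3/100) = 9543/10000 ≈ 0.954300
step 4 [2y] bond c/2=1/160: DF=(309951/320000 − 1/160·(0.981600+0.975100+0.954300))/(1+1/160) = 1889/2000 ≈ 0.944500
step 5 [2.5y] zero: DF = P = 9333/10000 ≈ 0.933300
step 6 [3y] swap r/2=113/7123: DF=(1 − 113/7123·(0.981600+0.975100+0.954300+0.944500+0.933300))/(1+113/7123) = 1137/1250 ≈ 0.909600
step 7 [3.5y] bond c/2=7/400: DF=(4044387/4000000 − 7/400·(0.981600+0.975100+0.954300+0.944500+0.933300+0.909600))/(1+7/400) = 8957/10000 ≈ 0.895700
step 8 [4y] bond c/2=33/800: DF=(4805289/4000000 − 33/800·(0.981600+0.975100+0.954300+0.944500+0.933300+0.909600+0.895700))/(1+33/800) = 357/400 ≈ 0.892500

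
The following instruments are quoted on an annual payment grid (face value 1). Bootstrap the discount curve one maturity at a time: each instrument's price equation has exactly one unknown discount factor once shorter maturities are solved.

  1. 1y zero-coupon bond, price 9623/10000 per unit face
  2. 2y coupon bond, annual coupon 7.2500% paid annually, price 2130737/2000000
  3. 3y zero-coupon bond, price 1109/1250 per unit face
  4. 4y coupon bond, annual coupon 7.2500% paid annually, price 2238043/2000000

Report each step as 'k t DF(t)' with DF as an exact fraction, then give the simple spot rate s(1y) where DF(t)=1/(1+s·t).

1 1 9623/10000
2 2 9283/10000
3 3 1109/1250
4 4 2139/2500
s(1y) = (1/(9623/10000) − 1)/(1) = 377/9623 ≈ 3.9177%

step 1 [1y] zero: DF = P = 9623/10000 ≈ 0.962300
step 2 [2y] bond c/1=29/400: DF=(2130737/2000000 − 29/400·(0.962300))/(1+29/400) = 9283/10000 ≈ 0.928300
step 3 [3y] zero: DF = P = 1109/1250 ≈ 0.887200
step 4 [4y] bond c/1=29/400: DF=(2238043/2000000 − 29/400·(0.962300+0.928300+0.887200))/(1+29/400) = 2139/2500 ≈ 0.855600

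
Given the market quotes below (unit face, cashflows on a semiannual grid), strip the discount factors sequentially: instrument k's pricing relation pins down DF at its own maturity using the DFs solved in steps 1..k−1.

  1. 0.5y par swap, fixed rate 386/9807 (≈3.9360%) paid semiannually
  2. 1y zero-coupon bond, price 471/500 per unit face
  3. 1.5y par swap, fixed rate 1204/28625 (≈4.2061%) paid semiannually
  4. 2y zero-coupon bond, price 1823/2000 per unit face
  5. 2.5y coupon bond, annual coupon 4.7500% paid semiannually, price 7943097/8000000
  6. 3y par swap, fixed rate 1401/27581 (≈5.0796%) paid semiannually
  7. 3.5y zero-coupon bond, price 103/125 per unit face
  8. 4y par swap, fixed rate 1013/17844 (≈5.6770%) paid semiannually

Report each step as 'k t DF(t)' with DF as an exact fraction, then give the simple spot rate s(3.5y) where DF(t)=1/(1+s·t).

1 1/2 9807/10000
2 1 471/500
3 3/2 4699/5000
4 2 1823/2000
5 5/2 8823/10000
6 3 8599/10000
7 7/2 103/125
8 4 3987/5000
s(3.5y) = (1/(103/125) − 1)/(7/2) = 44/721 ≈ 6.1026%

step 1 [0.5y] swap r/2=193/9807: DF=(1 − 193/9807·(0))/(1+193/9807) = 9807/10000 ≈ 0.980700
step 2 [1y] zero: DF = P = 471/500 ≈ 0.942000
step 3 [1.5y] swap r/2=602/28625: DF=(1 − 602/28625·(0.980700+0.942000))/(1+602/28625) = 4699/5000 ≈ 0.939800
step 4 [2y] zero: DF = P = 1823/2000 ≈ 0.911500
step 5 [2.5y] bond c/2=19/800: DF=(7943097/8000000 − 19/800·(0.980700+0.942000+0.939800+0.911500))/(1+19/800) = 8823/10000 ≈ 0.882300
step 6 [3y] swap r/2=1401/55162: DF=(1 − 1401/55162·(0.980700+0.942000+0.939800+0.911500+0.882300))/(1+1401/55162) = 8599/10000 ≈ 0.859900
step 7 [3.5y] zero: DF = P = 103/125 ≈ 0.824000
step 8 [4y] swap r/2=1013/35688: DF=(1 − 1013/35688·(0.980700+0.942000+0.939800+0.911500+0.882300+0.859900+0.824000))/(1+1013/35688) = 3987/5000 ≈ 0.797400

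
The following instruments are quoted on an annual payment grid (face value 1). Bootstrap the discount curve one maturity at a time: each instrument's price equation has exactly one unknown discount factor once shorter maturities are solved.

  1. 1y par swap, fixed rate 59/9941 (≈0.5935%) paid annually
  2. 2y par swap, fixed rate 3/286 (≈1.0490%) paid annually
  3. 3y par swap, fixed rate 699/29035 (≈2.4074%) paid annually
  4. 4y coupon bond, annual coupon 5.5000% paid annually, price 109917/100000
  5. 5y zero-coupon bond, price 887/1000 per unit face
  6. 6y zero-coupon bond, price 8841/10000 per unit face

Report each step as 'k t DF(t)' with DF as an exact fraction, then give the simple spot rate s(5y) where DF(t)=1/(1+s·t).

1 1 9941/10000
2 2 9793/10000
3 3 9301/10000
4 4 1781/2000
5 5 887/1000
6 6 8841/10000
s(5y) = (1/(887/1000) − 1)/(5) = 113/4435 ≈ 2.5479%

step 1 [1y] swap r/1=59/9941: DF=(1 − 59/9941·(0))/(1+59/9941) = 9941/10000 ≈ 0.994100
step 2 [2y] swap r/1=3/286: DF=(1 − 3/286·(0.994100))/(1+3/286) = 9793/10000 ≈ 0.979300
step 3 [3y] swap r/1=699/29035: DF=(1 − 699/29035·(0.994100+0.979300))/(1+699/29035) = 9301/10000 ≈ 0.930100
step 4 [4y] bond c/1=11/200: DF=(109917/100000 − 11/200·(0.994100+0.979300+0.930100))/(1+11/200) = 1781/2000 ≈ 0.890500
step 5 [5y] zero: DF = P = 887/1000 ≈ 0.887000
step 6 [6y] zero: DF = P = 8841/10000 ≈ 0.884100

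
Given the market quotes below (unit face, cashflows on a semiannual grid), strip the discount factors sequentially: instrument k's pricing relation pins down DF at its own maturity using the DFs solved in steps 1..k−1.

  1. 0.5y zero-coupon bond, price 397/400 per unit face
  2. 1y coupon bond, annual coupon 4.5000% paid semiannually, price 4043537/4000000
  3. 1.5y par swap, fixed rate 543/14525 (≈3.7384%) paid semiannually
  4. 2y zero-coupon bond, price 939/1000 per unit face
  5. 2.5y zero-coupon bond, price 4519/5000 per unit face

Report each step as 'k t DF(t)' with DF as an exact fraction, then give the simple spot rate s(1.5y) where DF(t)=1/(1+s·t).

1 1/2 397/400
2 1 2417/2500
3 3/2 9457/10000
4 2 939/1000
5 5/2 4519/5000
s(1.5y) = (1/(9457/10000) − 1)/(3/2) = 362/9457 ≈ 3.8279%

step 1 [0.5y] zero: DF = P = 397/400 ≈ 0.992500
step 2 [1y] bond c/2=9/400: DF=(4043537/4000000 − 9/400·(0.992500))/(1+9/400) = 2417/2500 ≈ 0.966800
step 3 [1.5y] swap r/2=543/29050: DF=(1 − 543/29050·(0.992500+0.966800))/(1+543/29050) = 9457/10000 ≈ 0.945700
step 4 [2y] zero: DF = P = 939/1000 ≈ 0.939000
step 5 [2.5y] zero: DF = P = 4519/5000 ≈ 0.903800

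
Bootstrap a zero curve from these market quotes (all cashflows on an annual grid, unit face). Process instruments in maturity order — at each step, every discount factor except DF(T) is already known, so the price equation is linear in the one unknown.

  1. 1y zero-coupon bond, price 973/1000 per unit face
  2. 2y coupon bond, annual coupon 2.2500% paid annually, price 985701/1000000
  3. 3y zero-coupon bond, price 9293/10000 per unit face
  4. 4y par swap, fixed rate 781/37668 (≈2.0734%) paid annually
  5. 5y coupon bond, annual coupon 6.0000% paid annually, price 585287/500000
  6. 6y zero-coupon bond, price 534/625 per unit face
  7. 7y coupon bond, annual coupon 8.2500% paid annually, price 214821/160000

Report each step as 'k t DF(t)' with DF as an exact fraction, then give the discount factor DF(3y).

step 1 [1y] zero: DF = P = 973/1000 ≈ 0.973000
step 2 [2y] bond c/1=9/400: DF=(985701/1000000 − 9/400·(0.973000))/(1+9/400) = 4713/5000 ≈ 0.942600
step 3 [3y] zero: DF = P = 9293/10000 ≈ 0.929300
step 4 [4y] swap r/1=781/37668: DF=(1 − 781/37668·(0.973000+0.942600+0.929300))/(1+781/37668) = 9219/10000 ≈ 0.921900
step 5 [5y] bond c/1=3/50: DF=(585287/500000 − 3/50·(0.973000+0.942600+0.929300+0.921900))/(1+3/50) = 8911/10000 ≈ 0.891100
step 6 [6y] zero: DF = P = 534/625 ≈ 0.854400
step 7 [7y] bond c/1=33/400: DF=(214821/160000 − 33/400·(0.973000+0.942600+0.929300+0.921900+0.891100+0.854400))/(1+33/400) = 4101/5000 ≈ 0.820200

1 1 973/1000
2 2 4713/5000
3 3 9293/10000
4 4 9219/10000
5 5 8911/10000
6 6 534/625
7 7 4101/5000
DF(3y) = 9293/10000 ≈ 0.929300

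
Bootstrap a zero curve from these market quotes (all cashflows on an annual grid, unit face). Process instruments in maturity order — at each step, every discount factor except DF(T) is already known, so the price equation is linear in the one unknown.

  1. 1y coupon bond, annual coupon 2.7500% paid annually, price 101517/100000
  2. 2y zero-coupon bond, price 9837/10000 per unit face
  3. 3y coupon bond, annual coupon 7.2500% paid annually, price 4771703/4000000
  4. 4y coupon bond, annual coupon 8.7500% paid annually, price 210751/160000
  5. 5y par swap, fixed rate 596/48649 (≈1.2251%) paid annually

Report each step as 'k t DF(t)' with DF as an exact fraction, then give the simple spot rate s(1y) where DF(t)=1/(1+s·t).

1 1 247/250
2 2 9837/10000
3 3 979/1000
4 4 4869/5000
5 5 2351/2500
s(1y) = (1/(247/250) − 1)/(1) = 3/247 ≈ 1.2146%

step 1 [1y] bond c/1=11/400: DF=(101517/100000 − 11/400·(0))/(1+11/400) = 247/250 ≈ 0.988000
step 2 [2y] zero: DF = P = 9837/10000 ≈ 0.983700
step 3 [3y] bond c/1=29/400: DF=(4771703/4000000 − 29/400·(0.988000+0.983700))/(1+29/400) = 979/1000 ≈ 0.979000
step 4 [4y] bond c/1=7/80: DF=(210751/160000 − 7/80·(0.988000+0.983700+0.979000))/(1+7/80) = 4869/5000 ≈ 0.973800
step 5 [5y] swap r/1=596/48649: DF=(1 − 596/48649·(0.988000+0.983700+0.979000+0.973800))/(1+596/48649) = 2351/2500 ≈ 0.940400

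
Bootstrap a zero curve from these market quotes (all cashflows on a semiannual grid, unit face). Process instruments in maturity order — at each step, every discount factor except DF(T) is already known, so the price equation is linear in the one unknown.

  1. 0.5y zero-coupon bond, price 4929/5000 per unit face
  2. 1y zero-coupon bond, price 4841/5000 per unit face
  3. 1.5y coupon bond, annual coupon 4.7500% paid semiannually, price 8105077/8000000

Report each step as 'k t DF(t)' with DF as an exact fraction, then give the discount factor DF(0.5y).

step 1 [0.5y] zero: DF = P = 4929/5000 ≈ 0.985800
step 2 [1y] zero: DF = P = 4841/5000 ≈ 0.968200
step 3 [1.5y] bond c/2=19/800: DF=(8105077/8000000 − 19/800·(0.985800+0.968200))/(1+19/800) = 9443/10000 ≈ 0.944300

1 1/2 4929/5000
2 1 4841/5000
3 3/2 9443/10000
DF(0.5y) = 4929/5000 ≈ 0.985800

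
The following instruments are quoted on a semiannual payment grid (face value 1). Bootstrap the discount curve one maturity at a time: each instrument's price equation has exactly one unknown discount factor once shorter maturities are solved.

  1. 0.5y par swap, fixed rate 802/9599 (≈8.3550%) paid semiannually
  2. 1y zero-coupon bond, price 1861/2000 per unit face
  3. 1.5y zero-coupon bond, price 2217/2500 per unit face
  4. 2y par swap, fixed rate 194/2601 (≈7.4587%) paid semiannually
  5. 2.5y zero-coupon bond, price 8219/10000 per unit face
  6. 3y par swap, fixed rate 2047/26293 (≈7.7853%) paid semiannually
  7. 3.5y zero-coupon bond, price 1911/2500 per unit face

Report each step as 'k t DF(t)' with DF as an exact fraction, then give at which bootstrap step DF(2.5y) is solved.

1 1/2 9599/10000
2 1 1861/2000
3 3/2 2217/2500
4 2 4321/5000
5 5/2 8219/10000
6 3 7953/10000
7 7/2 1911/2500
DF(2.5y) is solved at step 5

step 1 [0.5y] swap r/2=401/9599: DF=(1 − 401/9599·(0))/(1+401/9599) = 9599/10000 ≈ 0.959900
step 2 [1y] zero: DF = P = 1861/2000 ≈ 0.930500
step 3 [1.5y] zero: DF = P = 2217/2500 ≈ 0.886800
step 4 [2y] swap r/2=97/2601: DF=(1 − 97/2601·(0.959900+0.930500+0.886800))/(1+97/2601) = 4321/5000 ≈ 0.864200
step 5 [2.5y] zero: DF = P = 8219/10000 ≈ 0.821900
step 6 [3y] swap r/2=2047/52586: DF=(1 − 2047/52586·(0.959900+0.930500+0.886800+0.864200+0.821900))/(1+2047/52586) = 7953/10000 ≈ 0.795300
step 7 [3.5y] zero: DF = P = 1911/2500 ≈ 0.764400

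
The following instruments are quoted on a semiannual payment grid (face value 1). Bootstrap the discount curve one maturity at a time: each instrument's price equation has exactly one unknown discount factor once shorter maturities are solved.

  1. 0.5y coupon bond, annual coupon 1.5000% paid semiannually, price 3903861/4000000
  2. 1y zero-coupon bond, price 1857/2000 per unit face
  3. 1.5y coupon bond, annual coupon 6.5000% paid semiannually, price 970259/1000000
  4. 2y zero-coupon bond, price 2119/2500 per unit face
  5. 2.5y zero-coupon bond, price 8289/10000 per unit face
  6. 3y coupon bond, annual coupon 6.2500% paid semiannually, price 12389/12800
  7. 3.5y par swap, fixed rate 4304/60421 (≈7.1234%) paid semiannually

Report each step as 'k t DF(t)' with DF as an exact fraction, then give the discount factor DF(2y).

step 1 [0.5y] bond c/2=3/400: DF=(3903861/4000000 − 3/400·(0))/(1+3/400) = 9687/10000 ≈ 0.968700
step 2 [1y] zero: DF = P = 1857/2000 ≈ 0.928500
step 3 [1.5y] bond c/2=13/400: DF=(970259/1000000 − 13/400·(0.968700+0.928500))/(1+13/400) = 22/25 ≈ 0.880000
step 4 [2y] zero: DF = P = 2119/2500 ≈ 0.847600
step 5 [2.5y] zero: DF = P = 8289/10000 ≈ 0.828900
step 6 [3y] bond c/2=1/32: DF=(12389/12800 − 1/32·(0.968700+0.928500+0.880000+0.847600+0.828900))/(1+1/32) = 2009/2500 ≈ 0.803600
step 7 [3.5y] swap r/2=2152/60421: DF=(1 − 2152/60421·(0.968700+0.928500+0.880000+0.847600+0.828900+0.803600))/(1+2152/60421) = 981/1250 ≈ 0.784800

1 1/2 9687/10000
2 1 1857/2000
3 3/2 22/25
4 2 2119/2500
5 5/2 8289/10000
6 3 2009/2500
7 7/2 981/1250
DF(2y) = 2119/2500 ≈ 0.847600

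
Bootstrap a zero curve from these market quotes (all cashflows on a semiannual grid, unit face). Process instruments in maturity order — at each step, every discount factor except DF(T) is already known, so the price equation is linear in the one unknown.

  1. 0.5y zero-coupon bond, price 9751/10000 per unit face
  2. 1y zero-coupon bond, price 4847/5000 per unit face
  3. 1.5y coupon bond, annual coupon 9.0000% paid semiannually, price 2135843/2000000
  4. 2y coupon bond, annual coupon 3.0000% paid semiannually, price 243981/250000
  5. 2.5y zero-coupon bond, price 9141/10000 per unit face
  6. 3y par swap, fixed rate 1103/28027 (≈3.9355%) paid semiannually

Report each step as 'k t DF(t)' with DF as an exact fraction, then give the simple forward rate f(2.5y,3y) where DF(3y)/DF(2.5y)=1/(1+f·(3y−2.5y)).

step 1 [0.5y] zero: DF = P = 9751/10000 ≈ 0.975100
step 2 [1y] zero: DF = P = 4847/5000 ≈ 0.969400
step 3 [1.5y] bond c/2=9/200: DF=(2135843/2000000 − 9/200·(0.975100+0.969400))/(1+9/200) = 4691/5000 ≈ 0.938200
step 4 [2y] bond c/2=3/200: DF=(243981/250000 − 3/200·(0.975100+0.969400+0.938200))/(1+3/200) = 9189/10000 ≈ 0.918900
step 5 [2.5y] zero: DF = P = 9141/10000 ≈ 0.914100
step 6 [3y] swap r/2=1103/56054: DF=(1 − 1103/56054·(0.975100+0.969400+0.938200+0.918900+0.914100))/(1+1103/56054) = 8897/10000 ≈ 0.889700

1 1/2 9751/10000
2 1 4847/5000
3 3/2 4691/5000
4 2 9189/10000
5 5/2 9141/10000
6 3 8897/10000
f(2.5y,3y) = ((9141/10000)/(8897/10000) − 1)/(1/2) = 488/8897 ≈ 5.4850%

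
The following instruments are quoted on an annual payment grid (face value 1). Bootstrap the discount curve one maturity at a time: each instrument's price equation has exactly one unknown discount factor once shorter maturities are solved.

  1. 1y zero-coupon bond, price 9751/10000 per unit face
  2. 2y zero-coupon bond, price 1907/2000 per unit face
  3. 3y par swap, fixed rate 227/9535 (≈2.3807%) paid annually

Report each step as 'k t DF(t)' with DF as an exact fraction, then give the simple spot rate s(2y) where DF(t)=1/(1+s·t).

1 1 9751/10000
2 2 1907/2000
3 3 9319/10000
s(2y) = (1/(1907/2000) − 1)/(2) = 93/3814 ≈ 2.4384%

step 1 [1y] zero: DF = P = 9751/10000 ≈ 0.975100
step 2 [2y] zero: DF = P = 1907/2000 ≈ 0.953500
step 3 [3y] swap r/1=227/9535: DF=(1 − 227/9535·(0.975100+0.953500))/(1+227/9535) = 9319/10000 ≈ 0.931900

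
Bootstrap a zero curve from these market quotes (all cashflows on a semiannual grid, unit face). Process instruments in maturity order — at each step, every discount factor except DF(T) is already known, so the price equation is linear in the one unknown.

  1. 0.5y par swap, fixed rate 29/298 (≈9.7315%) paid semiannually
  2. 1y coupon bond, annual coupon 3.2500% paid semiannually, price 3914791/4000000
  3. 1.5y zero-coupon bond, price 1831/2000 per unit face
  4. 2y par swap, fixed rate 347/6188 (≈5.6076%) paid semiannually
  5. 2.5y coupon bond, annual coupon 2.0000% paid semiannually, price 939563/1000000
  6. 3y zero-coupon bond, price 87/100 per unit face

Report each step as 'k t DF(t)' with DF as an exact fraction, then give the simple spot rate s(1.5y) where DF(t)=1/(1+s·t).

1 1/2 596/625
2 1 4739/5000
3 3/2 1831/2000
4 2 8959/10000
5 5/2 1787/2000
6 3 87/100
s(1.5y) = (1/(1831/2000) − 1)/(3/2) = 338/5493 ≈ 6.1533%

step 1 [0.5y] swap r/2=29/596: DF=(1 − 29/596·(0))/(1+29/596) = 596/625 ≈ 0.953600
step 2 [1y] bond c/2=13/800: DF=(3914791/4000000 − 13/800·(0.953600))/(1+13/800) = 4739/5000 ≈ 0.947800
step 3 [1.5y] zero: DF = P = 1831/2000 ≈ 0.915500
step 4 [2y] swap r/2=347/12376: DF=(1 − 347/12376·(0.953600+0.947800+0.915500))/(1+347/12376) = 8959/10000 ≈ 0.895900
step 5 [2.5y] bond c/2=1/100: DF=(939563/1000000 − 1/100·(0.953600+0.947800+0.915500+0.895900))/(1+1/100) = 1787/2000 ≈ 0.893500
step 6 [3y] zero: DF = P = 87/100 ≈ 0.870000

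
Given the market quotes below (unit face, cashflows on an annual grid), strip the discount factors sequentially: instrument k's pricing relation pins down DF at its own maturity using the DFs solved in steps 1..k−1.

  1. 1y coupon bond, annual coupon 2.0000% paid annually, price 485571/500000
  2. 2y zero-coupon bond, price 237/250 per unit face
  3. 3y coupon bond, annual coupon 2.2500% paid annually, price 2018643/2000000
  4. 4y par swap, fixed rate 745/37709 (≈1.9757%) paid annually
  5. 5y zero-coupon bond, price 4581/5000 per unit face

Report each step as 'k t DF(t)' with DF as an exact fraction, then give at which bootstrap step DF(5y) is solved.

step 1 [1y] bond c/1=1/50: DF=(485571/500000 − 1/50·(0))/(1+1/50) = 9521/10000 ≈ 0.952100
step 2 [2y] zero: DF = P = 237/250 ≈ 0.948000
step 3 [3y] bond c/1=9/400: DF=(2018643/2000000 − 9/400·(0.952100+0.948000))/(1+9/400) = 9453/10000 ≈ 0.945300
step 4 [4y] swap r/1=745/37709: DF=(1 − 745/37709·(0.952100+0.948000+0.945300))/(1+745/37709) = 1851/2000 ≈ 0.925500
step 5 [5y] zero: DF = P = 4581/5000 ≈ 0.916200

1 1 9521/10000
2 2 237/250
3 3 9453/10000
4 4 1851/2000
5 5 4581/5000
DF(5y) is solved at step 5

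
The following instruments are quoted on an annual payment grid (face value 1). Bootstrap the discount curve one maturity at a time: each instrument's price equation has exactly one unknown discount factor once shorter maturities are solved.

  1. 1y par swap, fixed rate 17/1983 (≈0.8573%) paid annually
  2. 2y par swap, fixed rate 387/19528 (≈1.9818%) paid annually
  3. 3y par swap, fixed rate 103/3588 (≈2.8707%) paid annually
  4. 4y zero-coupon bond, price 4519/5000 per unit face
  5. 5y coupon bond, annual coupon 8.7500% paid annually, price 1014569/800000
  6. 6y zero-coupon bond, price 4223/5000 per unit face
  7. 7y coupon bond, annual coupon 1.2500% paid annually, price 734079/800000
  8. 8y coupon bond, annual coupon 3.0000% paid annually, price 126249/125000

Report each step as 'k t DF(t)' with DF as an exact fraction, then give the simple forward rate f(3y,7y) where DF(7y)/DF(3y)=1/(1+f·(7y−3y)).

1 1 1983/2000
2 2 9613/10000
3 3 1147/1250
4 4 4519/5000
5 5 69/80
6 6 4223/5000
7 7 4193/5000
8 8 1593/2000
f(3y,7y) = ((1147/1250)/(4193/5000) − 1)/(4) = 395/16772 ≈ 2.3551%

step 1 [1y] swap r/1=17/1983: DF=(1 − 17/1983·(0))/(1+17/1983) = 1983/2000 ≈ 0.991500
step 2 [2y] swap r/1=387/19528: DF=(1 − 387/19528·(0.991500))/(1+387/19528) = 9613/10000 ≈ 0.961300
step 3 [3y] swap r/1=103/3588: DF=(1 − 103/3588·(0.991500+0.961300))/(1+103/3588) = 1147/1250 ≈ 0.917600
step 4 [4y] zero: DF = P = 4519/5000 ≈ 0.903800
step 5 [5y] bond c/1=7/80: DF=(1014569/800000 − 7/80·(0.991500+0.961300+0.917600+0.903800))/(1+7/80) = 69/80 ≈ 0.862500
step 6 [6y] zero: DF = P = 4223/5000 ≈ 0.844600
step 7 [7y] bond c/1=1/80: DF=(734079/800000 − 1/80·(0.991500+0.961300+0.917600+0.903800+0.862500+0.844600))/(1+1/80) = 4193/5000 ≈ 0.838600
step 8 [8y] bond c/1=3/100: DF=(126249/125000 − 3/100·(0.991500+0.961300+0.917600+0.903800+0.862500+0.844600+0.838600))/(1+3/100) = 1593/2000 ≈ 0.796500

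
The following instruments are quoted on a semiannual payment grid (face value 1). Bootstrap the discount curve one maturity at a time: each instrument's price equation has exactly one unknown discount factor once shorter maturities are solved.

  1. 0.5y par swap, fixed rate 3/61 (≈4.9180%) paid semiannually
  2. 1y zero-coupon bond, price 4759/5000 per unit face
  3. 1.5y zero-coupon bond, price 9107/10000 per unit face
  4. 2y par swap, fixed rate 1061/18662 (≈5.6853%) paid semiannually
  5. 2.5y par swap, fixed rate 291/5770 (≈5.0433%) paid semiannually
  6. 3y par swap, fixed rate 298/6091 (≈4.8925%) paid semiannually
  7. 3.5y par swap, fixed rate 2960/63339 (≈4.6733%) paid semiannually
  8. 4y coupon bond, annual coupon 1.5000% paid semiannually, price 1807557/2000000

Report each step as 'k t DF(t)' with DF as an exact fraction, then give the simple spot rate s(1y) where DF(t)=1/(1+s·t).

step 1 [0.5y] swap r/2=3/122: DF=(1 − 3/122·(0))/(1+3/122) = 122/125 ≈ 0.976000
step 2 [1y] zero: DF = P = 4759/5000 ≈ 0.951800
step 3 [1.5y] zero: DF = P = 9107/10000 ≈ 0.910700
step 4 [2y] swap r/2=1061/37324: DF=(1 − 1061/37324·(0.976000+0.951800+0.910700))/(1+1061/37324) = 8939/10000 ≈ 0.893900
step 5 [2.5y] swap r/2=291/11540: DF=(1 − 291/11540·(0.976000+0.951800+0.910700+0.893900))/(1+291/11540) = 2209/2500 ≈ 0.883600
step 6 [3y] swap r/2=149/6091: DF=(1 − 149/6091·(0.976000+0.951800+0.910700+0.893900+0.883600))/(1+149/6091) = 8659/10000 ≈ 0.865900
step 7 [3.5y] swap r/2=1480/63339: DF=(1 − 1480/63339·(0.976000+0.951800+0.910700+0.893900+0.883600+0.865900))/(1+1480/63339) = 213/250 ≈ 0.852000
step 8 [4y] bond c/2=3/400: DF=(1807557/2000000 − 3/400·(0.976000+0.951800+0.910700+0.893900+0.883600+0.865900+0.852000))/(1+3/400) = 8499/10000 ≈ 0.849900

1 1/2 122/125
2 1 4759/5000
3 3/2 9107/10000
4 2 8939/10000
5 5/2 2209/2500
6 3 8659/10000
7 7/2 213/250
8 4 8499/10000
s(1y) = (1/(4759/5000) − 1)/(1) = 241/4759 ≈ 5.0641%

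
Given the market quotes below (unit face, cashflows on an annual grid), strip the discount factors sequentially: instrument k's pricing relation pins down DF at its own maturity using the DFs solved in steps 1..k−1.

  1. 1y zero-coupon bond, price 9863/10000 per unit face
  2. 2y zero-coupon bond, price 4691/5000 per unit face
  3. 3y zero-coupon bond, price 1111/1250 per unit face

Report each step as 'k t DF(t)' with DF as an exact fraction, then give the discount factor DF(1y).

step 1 [1y] zero: DF = P = 9863/10000 ≈ 0.986300
step 2 [2y] zero: DF = P = 4691/5000 ≈ 0.938200
step 3 [3y] zero: DF = P = 1111/1250 ≈ 0.888800

1 1 9863/10000
2 2 4691/5000
3 3 1111/1250
DF(1y) = 9863/10000 ≈ 0.986300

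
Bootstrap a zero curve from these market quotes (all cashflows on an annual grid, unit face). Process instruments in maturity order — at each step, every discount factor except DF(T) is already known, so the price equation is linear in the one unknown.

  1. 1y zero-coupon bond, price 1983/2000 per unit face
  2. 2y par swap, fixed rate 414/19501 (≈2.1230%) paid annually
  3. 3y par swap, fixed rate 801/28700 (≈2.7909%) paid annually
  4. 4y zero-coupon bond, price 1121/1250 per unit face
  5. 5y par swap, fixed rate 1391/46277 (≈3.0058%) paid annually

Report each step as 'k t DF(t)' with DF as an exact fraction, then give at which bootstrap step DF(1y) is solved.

1 1 1983/2000
2 2 4793/5000
3 3 9199/10000
4 4 1121/1250
5 5 8609/10000
DF(1y) is solved at step 1

step 1 [1y] zero: DF = P = 1983/2000 ≈ 0.991500
step 2 [2y] swap r/1=414/19501: DF=(1 − 414/19501·(0.991500))/(1+414/19501) = 4793/5000 ≈ 0.958600
step 3 [3y] swap r/1=801/28700: DF=(1 − 801/28700·(0.991500+0.958600))/(1+801/28700) = 9199/10000 ≈ 0.919900
step 4 [4y] zero: DF = P = 1121/1250 ≈ 0.896800
step 5 [5y] swap r/1=1391/46277: DF=(1 − 1391/46277·(0.991500+0.958600+0.919900+0.896800))/(1+1391/46277) = 8609/10000 ≈ 0.860900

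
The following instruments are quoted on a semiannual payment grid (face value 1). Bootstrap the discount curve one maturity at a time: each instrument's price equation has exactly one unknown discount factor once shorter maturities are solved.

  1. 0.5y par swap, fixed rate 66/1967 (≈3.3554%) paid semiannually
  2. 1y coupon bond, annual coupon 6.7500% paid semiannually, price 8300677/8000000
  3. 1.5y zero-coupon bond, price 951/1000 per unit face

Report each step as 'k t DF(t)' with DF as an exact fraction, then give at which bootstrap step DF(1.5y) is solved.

step 1 [0.5y] swap r/2=33/1967: DF=(1 − 33/1967·(0))/(1+33/1967) = 1967/2000 ≈ 0.983500
step 2 [1y] bond c/2=27/800: DF=(8300677/8000000 − 27/800·(0.983500))/(1+27/800) = 2429/2500 ≈ 0.971600
step 3 [1.5y] zero: DF = P = 951/1000 ≈ 0.951000

1 1/2 1967/2000
2 1 2429/2500
3 3/2 951/1000
DF(1.5y) is solved at step 3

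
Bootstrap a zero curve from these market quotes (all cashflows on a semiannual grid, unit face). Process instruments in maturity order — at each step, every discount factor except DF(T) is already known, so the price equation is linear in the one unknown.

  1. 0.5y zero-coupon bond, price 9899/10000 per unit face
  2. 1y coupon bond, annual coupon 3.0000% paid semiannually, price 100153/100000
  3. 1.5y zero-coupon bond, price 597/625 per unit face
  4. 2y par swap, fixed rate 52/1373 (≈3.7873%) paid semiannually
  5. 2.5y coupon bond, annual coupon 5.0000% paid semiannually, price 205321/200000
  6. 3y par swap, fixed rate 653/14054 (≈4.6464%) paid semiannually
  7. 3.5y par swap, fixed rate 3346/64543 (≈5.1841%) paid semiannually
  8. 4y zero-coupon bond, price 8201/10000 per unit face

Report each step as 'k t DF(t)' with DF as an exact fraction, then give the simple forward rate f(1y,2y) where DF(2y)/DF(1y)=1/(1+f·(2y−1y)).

step 1 [0.5y] zero: DF = P = 9899/10000 ≈ 0.989900
step 2 [1y] bond c/2=3/200: DF=(100153/100000 − 3/200·(0.989900))/(1+3/200) = 9721/10000 ≈ 0.972100
step 3 [1.5y] zero: DF = P = 597/625 ≈ 0.955200
step 4 [2y] swap r/2=26/1373: DF=(1 − 26/1373·(0.989900+0.972100+0.955200))/(1+26/1373) = 1159/1250 ≈ 0.927200
step 5 [2.5y] bond c/2=1/40: DF=(205321/200000 − 1/40·(0.989900+0.972100+0.955200+0.927200))/(1+1/40) = 4539/5000 ≈ 0.907800
step 6 [3y] swap r/2=653/28108: DF=(1 − 653/28108·(0.989900+0.972100+0.955200+0.927200+0.907800))/(1+653/28108) = 4347/5000 ≈ 0.869400
step 7 [3.5y] swap r/2=1673/64543: DF=(1 − 1673/64543·(0.989900+0.972100+0.955200+0.927200+0.907800+0.869400))/(1+1673/64543) = 8327/10000 ≈ 0.832700
step 8 [4y] zero: DF = P = 8201/10000 ≈ 0.820100

1 1/2 9899/10000
2 1 9721/10000
3 3/2 597/625
4 2 1159/1250
5 5/2 4539/5000
6 3 4347/5000
7 7/2 8327/10000
8 4 8201/10000
f(1y,2y) = ((9721/10000)/(1159/1250) − 1)/(1) = 449/9272 ≈ 4.8425%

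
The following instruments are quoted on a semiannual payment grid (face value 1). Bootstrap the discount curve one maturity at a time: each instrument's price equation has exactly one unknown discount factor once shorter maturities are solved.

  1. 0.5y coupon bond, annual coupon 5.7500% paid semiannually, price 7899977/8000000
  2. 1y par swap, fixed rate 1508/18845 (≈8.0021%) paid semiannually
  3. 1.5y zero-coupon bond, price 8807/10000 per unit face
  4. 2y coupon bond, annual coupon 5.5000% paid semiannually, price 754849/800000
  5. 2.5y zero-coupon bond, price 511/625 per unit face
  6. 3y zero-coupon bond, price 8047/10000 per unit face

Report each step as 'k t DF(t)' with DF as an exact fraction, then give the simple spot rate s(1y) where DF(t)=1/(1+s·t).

step 1 [0.5y] bond c/2=23/800: DF=(7899977/8000000 − 23/800·(0))/(1+23/800) = 9599/10000 ≈ 0.959900
step 2 [1y] swap r/2=754/18845: DF=(1 − 754/18845·(0.959900))/(1+754/18845) = 4623/5000 ≈ 0.924600
step 3 [1.5y] zero: DF = P = 8807/10000 ≈ 0.880700
step 4 [2y] bond c/2=11/400: DF=(754849/800000 − 11/400·(0.959900+0.924600+0.880700))/(1+11/400) = 8443/10000 ≈ 0.844300
step 5 [2.5y] zero: DF = P = 511/625 ≈ 0.817600
step 6 [3y] zero: DF = P = 8047/10000 ≈ 0.804700

1 1/2 9599/10000
2 1 4623/5000
3 3/2 8807/10000
4 2 8443/10000
5 5/2 511/625
6 3 8047/10000
s(1y) = (1/(4623/5000) − 1)/(1) = 377/4623 ≈ 8.1549%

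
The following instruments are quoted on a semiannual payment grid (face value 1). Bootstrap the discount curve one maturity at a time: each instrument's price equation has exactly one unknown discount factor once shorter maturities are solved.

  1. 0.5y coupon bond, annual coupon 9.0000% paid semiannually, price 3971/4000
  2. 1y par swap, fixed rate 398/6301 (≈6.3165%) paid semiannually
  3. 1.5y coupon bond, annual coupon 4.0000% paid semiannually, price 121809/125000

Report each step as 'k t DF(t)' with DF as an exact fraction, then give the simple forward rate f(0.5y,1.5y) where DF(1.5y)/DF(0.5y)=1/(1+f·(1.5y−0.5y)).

1 1/2 19/20
2 1 9403/10000
3 3/2 9183/10000
f(0.5y,1.5y) = ((19/20)/(9183/10000) − 1)/(1) = 317/9183 ≈ 3.4520%

step 1 [0.5y] bond c/2=9/200: DF=(3971/4000 − 9/200·(0))/(1+9/200) = 19/20 ≈ 0.950000
step 2 [1y] swap r/2=199/6301: DF=(1 − 199/6301·(0.950000))/(1+199/6301) = 9403/10000 ≈ 0.940300
step 3 [1.5y] bond c/2=1/50: DF=(121809/125000 − 1/50·(0.950000+0.940300))/(1+1/50) = 9183/10000 ≈ 0.918300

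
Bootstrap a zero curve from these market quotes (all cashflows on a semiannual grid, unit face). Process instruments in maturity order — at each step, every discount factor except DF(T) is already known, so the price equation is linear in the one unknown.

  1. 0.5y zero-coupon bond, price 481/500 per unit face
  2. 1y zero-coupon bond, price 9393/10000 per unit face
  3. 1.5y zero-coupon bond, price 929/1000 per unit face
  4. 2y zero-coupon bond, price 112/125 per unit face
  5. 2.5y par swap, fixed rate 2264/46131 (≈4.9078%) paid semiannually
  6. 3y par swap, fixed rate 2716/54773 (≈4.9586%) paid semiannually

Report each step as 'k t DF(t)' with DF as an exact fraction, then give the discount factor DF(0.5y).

1 1/2 481/500
2 1 9393/10000
3 3/2 929/1000
4 2 112/125
5 5/2 2217/2500
6 3 4321/5000
DF(0.5y) = 481/500 ≈ 0.962000

step 1 [0.5y] zero: DF = P = 481/500 ≈ 0.962000
step 2 [1y] zero: DF = P = 9393/10000 ≈ 0.939300
step 3 [1.5y] zero: DF = P = 929/1000 ≈ 0.929000
step 4 [2y] zero: DF = P = 112/125 ≈ 0.896000
step 5 [2.5y] swap r/2=1132/46131: DF=(1 − 1132/46131·(0.962000+0.939300+0.929000+0.896000))/(1+1132/46131) = 2217/2500 ≈ 0.886800
step 6 [3y] swap r/2=1358/54773: DF=(1 − 1358/54773·(0.962000+0.939300+0.929000+0.896000+0.886800))/(1+1358/54773) = 4321/5000 ≈ 0.864200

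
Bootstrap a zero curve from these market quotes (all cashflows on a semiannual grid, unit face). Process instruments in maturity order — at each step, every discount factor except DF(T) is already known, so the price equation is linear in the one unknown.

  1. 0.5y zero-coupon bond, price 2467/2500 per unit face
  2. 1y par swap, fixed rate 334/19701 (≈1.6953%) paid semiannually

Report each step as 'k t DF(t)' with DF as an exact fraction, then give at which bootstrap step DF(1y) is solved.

step 1 [0.5y] zero: DF = P = 2467/2500 ≈ 0.986800
step 2 [1y] swap r/2=167/19701: DF=(1 − 167/19701·(0.986800))/(1+167/19701) = 9833/10000 ≈ 0.983300

1 1/2 2467/2500
2 1 9833/10000
DF(1y) is solved at step 2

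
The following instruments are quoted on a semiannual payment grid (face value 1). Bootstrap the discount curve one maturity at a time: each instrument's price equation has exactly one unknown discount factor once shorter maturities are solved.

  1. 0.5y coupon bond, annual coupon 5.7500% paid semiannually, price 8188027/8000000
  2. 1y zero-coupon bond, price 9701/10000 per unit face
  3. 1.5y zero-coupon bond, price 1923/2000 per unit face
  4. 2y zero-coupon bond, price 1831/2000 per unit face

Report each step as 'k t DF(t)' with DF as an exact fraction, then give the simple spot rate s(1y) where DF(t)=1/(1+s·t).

step 1 [0.5y] bond c/2=23/800: DF=(8188027/8000000 − 23/800·(0))/(1+23/800) = 9949/10000 ≈ 0.994900
step 2 [1y] zero: DF = P = 9701/10000 ≈ 0.970100
step 3 [1.5y] zero: DF = P = 1923/2000 ≈ 0.961500
step 4 [2y] zero: DF = P = 1831/2000 ≈ 0.915500

1 1/2 9949/10000
2 1 9701/10000
3 3/2 1923/2000
4 2 1831/2000
s(1y) = (1/(9701/10000) − 1)/(1) = 299/9701 ≈ 3.0822%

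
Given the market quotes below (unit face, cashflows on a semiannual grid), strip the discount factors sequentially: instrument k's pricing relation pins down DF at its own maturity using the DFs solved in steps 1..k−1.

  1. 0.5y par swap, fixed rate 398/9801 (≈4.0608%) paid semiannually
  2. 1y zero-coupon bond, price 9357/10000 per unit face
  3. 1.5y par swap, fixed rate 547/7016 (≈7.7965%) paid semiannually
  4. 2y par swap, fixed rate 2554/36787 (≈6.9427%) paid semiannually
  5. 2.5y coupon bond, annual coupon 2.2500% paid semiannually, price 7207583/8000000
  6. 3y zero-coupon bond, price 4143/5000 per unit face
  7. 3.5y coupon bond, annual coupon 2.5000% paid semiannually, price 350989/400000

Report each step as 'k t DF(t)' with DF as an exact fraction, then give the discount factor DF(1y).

step 1 [0.5y] swap r/2=199/9801: DF=(1 − 199/9801·(0))/(1+199/9801) = 9801/10000 ≈ 0.980100
step 2 [1y] zero: DF = P = 9357/10000 ≈ 0.935700
step 3 [1.5y] swap r/2=547/14032: DF=(1 − 547/14032·(0.980100+0.935700))/(1+547/14032) = 4453/5000 ≈ 0.890600
step 4 [2y] swap r/2=1277/36787: DF=(1 − 1277/36787·(0.980100+0.935700+0.890600))/(1+1277/36787) = 8723/10000 ≈ 0.872300
step 5 [2.5y] bond c/2=9/800: DF=(7207583/8000000 − 9/800·(0.980100+0.935700+0.890600+0.872300))/(1+9/800) = 17/20 ≈ 0.850000
step 6 [3y] zero: DF = P = 4143/5000 ≈ 0.828600
step 7 [3.5y] bond c/2=1/80: DF=(350989/400000 − 1/80·(0.980100+0.935700+0.890600+0.872300+0.850000+0.828600))/(1+1/80) = 1601/2000 ≈ 0.800500

1 1/2 9801/10000
2 1 9357/10000
3 3/2 4453/5000
4 2 8723/10000
5 5/2 17/20
6 3 4143/5000
7 7/2 1601/2000
DF(1y) = 9357/10000 ≈ 0.935700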